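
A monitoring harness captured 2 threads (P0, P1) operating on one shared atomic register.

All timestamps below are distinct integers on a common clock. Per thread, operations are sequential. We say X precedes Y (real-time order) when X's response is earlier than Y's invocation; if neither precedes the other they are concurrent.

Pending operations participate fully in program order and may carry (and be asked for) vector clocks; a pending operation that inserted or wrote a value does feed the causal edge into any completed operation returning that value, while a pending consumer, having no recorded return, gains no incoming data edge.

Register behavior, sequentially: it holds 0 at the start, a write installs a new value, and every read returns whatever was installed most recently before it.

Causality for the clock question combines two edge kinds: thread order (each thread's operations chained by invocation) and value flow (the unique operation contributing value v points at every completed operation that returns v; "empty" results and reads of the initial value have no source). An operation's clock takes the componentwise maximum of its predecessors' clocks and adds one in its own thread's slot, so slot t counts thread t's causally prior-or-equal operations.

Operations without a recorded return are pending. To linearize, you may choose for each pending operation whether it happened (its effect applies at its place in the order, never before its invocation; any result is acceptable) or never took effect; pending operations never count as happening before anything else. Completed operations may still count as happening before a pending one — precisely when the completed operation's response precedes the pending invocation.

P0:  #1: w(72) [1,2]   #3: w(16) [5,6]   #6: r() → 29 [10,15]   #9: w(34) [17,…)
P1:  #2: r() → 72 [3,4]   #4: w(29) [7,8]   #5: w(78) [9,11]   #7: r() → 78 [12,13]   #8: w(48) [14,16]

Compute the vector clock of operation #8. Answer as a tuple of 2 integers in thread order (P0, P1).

(1, 5)

root op #1, invoked 1: fresh clock plus P0's own tick → (1, 0)
merge at #2 (invoked 3): VC(#1)=(1, 0), own-thread bump on P1 → (1, 1)
merge at #3 (invoked 5): VC(#1)=(1, 0), own-thread bump on P0 → (2, 0)
merge at #4 (invoked 7): VC(#2)=(1, 1), own-thread bump on P1 → (1, 2)
merge at #5 (invoked 9): VC(#4)=(1, 2), own-thread bump on P1 → (1, 3)
merge at #7 (invoked 12): VC(#5)=(1, 3), own-thread bump on P1 → (1, 4)
merge at #6 (invoked 10): VC(#3)=(2, 0), VC(#4)=(1, 2), own-thread bump on P0 → (3, 2)
merge at #8 (invoked 14): VC(#7)=(1, 4), own-thread bump on P1 → (1, 5)
merge at #9 (invoked 17): VC(#6)=(3, 2), own-thread bump on P0 → (4, 2)
target: VC(#8) = (1, 5)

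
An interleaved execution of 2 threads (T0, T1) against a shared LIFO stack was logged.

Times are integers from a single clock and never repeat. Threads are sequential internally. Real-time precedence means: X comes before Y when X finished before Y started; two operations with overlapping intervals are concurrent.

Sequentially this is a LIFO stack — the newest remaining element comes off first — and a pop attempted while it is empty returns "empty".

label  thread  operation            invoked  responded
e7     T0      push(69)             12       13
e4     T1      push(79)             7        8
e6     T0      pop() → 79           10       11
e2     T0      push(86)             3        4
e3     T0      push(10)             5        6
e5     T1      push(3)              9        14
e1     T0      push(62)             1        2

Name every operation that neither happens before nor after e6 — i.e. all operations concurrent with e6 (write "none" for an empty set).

e6 spans [10,11]: anything still running between times 10 and 11 counts as concurrent
e1 [1,2]: before
e2 [3,4]: before
e3 [5,6]: before
e4 [7,8]: before
e5 [9,14]: concurrent
e7 [12,13]: after

e5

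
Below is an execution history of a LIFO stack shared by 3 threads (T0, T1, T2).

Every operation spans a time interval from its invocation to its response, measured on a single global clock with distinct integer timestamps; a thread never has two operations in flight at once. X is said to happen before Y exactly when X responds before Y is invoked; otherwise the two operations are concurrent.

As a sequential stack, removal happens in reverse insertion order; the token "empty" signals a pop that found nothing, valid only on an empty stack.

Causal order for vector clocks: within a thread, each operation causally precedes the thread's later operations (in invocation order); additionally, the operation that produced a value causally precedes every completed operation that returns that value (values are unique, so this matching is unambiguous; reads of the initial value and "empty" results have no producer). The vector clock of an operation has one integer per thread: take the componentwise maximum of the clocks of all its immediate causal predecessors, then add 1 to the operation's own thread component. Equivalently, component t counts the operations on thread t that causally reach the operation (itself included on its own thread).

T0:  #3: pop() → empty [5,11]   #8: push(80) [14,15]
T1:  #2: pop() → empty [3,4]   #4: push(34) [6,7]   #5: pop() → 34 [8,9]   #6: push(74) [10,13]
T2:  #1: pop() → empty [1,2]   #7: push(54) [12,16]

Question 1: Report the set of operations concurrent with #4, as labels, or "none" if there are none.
overlap test against #4 [6,7]: concurrent iff the interval meets 6..7
#1 [1,2]: before
#2 [3,4]: before
#3 [5,11]: concurrent
#5 [8,9]: after
#6 [10,13]: after
#7 [12,16]: after
#8 [14,15]: after

#3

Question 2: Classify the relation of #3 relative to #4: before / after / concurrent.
#3 spans [5,11], #4 spans [6,7]
the intervals overlap in both directions

concurrent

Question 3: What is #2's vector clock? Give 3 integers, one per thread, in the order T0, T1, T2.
root op #1, invoked 1: fresh clock plus T2's own tick → (0, 0, 1)
root op #2, invoked 3: fresh clock plus T1's own tick → (0, 1, 0)
root op #3, invoked 5: fresh clock plus T0's own tick → (1, 0, 0)
#7, invoked 12, takes VC(#1)=(0, 0, 1) under max, adds 1 for T2 → (0, 0, 2)
#4, invoked 6, takes VC(#2)=(0, 1, 0) under max, adds 1 for T1 → (0, 2, 0)
#8, invoked 14, takes VC(#3)=(1, 0, 0) under max, adds 1 for T0 → (2, 0, 0)
#5, invoked 8, takes VC(#4)=(0, 2, 0) under max, adds 1 for T1 → (0, 3, 0)
#6, invoked 10, takes VC(#5)=(0, 3, 0) under max, adds 1 for T1 → (0, 4, 0)
target: VC(#2) = (0, 1, 0)

(0, 1, 0)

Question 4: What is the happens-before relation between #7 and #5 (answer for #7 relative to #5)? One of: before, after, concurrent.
#7 spans [12,16], #5 spans [8,9]
resp(#5)=9 < inv(#7)=12

after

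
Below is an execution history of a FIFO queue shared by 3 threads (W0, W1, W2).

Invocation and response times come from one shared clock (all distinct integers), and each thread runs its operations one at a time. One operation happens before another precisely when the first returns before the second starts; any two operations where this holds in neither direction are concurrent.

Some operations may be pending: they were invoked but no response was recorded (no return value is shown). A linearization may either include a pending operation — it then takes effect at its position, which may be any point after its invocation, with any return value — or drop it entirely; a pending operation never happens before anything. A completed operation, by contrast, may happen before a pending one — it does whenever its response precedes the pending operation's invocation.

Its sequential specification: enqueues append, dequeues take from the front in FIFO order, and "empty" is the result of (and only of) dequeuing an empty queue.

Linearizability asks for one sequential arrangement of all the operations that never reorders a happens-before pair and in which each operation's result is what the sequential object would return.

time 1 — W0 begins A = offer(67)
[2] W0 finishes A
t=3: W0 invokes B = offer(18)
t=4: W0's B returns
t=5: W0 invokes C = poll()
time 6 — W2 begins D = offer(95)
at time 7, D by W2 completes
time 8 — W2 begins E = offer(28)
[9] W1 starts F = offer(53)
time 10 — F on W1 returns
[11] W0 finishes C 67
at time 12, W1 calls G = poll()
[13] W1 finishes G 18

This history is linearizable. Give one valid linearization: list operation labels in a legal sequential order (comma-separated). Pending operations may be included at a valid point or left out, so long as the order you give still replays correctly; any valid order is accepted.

after step 1 (A offer(67)): queue <67>
after step 2 (B offer(18)): queue <67,18>
after step 3 (C poll() → 67): queue <18>
after step 4 (D offer(95)): queue <18,95>
after step 5 (E offer(28) (pending, included)): queue <18,95,28>
after step 6 (F offer(53)): queue <18,95,28,53>
after step 7 (G poll() → 18): queue <95,28,53>

A, B, C, D, E, F, G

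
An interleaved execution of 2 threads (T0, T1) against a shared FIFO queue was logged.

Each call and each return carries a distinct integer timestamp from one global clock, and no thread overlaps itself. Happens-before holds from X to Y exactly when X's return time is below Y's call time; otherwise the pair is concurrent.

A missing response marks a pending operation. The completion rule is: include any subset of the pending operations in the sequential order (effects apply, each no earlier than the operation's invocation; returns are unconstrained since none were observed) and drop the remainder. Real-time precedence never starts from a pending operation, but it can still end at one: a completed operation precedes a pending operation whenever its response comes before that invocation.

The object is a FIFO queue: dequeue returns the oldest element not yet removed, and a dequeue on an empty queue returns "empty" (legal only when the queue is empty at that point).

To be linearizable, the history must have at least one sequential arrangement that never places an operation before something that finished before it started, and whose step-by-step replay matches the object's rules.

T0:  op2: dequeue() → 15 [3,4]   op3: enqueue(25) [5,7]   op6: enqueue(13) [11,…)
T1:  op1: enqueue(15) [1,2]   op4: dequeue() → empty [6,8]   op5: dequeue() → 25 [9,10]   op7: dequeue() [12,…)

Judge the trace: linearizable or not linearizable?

a witness: op1, op2, op4, op3, op5
after step 1 (op1 enqueue(15)): queue <15>
after step 2 (op2 dequeue() → 15): queue <>
after step 3 (op4 dequeue() → empty): queue <>
after step 4 (op3 enqueue(25)): queue <25>
after step 5 (op5 dequeue() → 25): queue <>

linearizable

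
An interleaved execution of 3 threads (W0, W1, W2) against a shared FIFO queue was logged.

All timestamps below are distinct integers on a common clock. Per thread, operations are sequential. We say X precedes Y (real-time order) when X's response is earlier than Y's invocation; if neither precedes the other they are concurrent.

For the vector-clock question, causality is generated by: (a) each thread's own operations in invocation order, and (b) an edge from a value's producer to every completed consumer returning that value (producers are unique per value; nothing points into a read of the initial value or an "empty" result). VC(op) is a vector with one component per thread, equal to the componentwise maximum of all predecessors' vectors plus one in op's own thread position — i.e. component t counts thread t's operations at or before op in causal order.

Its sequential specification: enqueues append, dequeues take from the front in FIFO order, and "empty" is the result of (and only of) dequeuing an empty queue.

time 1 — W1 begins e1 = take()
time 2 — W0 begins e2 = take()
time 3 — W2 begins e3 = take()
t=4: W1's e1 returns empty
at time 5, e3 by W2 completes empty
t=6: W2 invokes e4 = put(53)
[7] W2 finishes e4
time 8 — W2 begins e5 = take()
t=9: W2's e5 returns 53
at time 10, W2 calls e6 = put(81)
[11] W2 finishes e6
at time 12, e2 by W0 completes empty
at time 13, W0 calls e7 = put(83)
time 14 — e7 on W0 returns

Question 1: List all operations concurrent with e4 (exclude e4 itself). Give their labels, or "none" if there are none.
e2

overlap test against e4 [6,7]: concurrent iff the interval meets 6..7
e1 [1,4]: before
e2 [2,12]: concurrent
e3 [3,5]: before
e5 [8,9]: after
e6 [10,11]: after
e7 [13,14]: after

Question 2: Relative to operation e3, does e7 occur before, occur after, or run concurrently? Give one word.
after

e7 spans [13,14], e3 spans [3,5]
resp(e3)=5 < inv(e7)=13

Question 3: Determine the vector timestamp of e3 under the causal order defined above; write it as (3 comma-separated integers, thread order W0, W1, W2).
(0, 0, 1)

invoked at 3, e3 has no predecessors; its own W2 bump gives (0, 0, 1)
invoked at 1, e1 has no predecessors; its own W1 bump gives (0, 1, 0)
invoked at 2, e2 has no predecessors; its own W0 bump gives (1, 0, 0)
VC(e4, invoked at 6): max of VC(e3)=(0, 0, 1), then +1 on thread W2 → (0, 0, 2)
VC(e7, invoked at 13): max of VC(e2)=(1, 0, 0), then +1 on thread W0 → (2, 0, 0)
VC(e5, invoked at 8): max of VC(e4)=(0, 0, 2), then +1 on thread W2 → (0, 0, 3)
VC(e6, invoked at 10): max of VC(e5)=(0, 0, 3), then +1 on thread W2 → (0, 0, 4)
target: VC(e3) = (0, 0, 1)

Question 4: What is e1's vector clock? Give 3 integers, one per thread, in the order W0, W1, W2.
(0, 1, 0)

e3, invoked 3, has no incoming edges; only W2's bump applies → (0, 0, 1)
e1, invoked 1, has no incoming edges; only W1's bump applies → (0, 1, 0)
e2, invoked 2, has no incoming edges; only W0's bump applies → (1, 0, 0)
e4, invoked 6, takes VC(e3)=(0, 0, 1) under max, adds 1 for W2 → (0, 0, 2)
e7, invoked 13, takes VC(e2)=(1, 0, 0) under max, adds 1 for W0 → (2, 0, 0)
e5, invoked 8, takes VC(e4)=(0, 0, 2) under max, adds 1 for W2 → (0, 0, 3)
e6, invoked 10, takes VC(e5)=(0, 0, 3) under max, adds 1 for W2 → (0, 0, 4)
target: VC(e1) = (0, 1, 0)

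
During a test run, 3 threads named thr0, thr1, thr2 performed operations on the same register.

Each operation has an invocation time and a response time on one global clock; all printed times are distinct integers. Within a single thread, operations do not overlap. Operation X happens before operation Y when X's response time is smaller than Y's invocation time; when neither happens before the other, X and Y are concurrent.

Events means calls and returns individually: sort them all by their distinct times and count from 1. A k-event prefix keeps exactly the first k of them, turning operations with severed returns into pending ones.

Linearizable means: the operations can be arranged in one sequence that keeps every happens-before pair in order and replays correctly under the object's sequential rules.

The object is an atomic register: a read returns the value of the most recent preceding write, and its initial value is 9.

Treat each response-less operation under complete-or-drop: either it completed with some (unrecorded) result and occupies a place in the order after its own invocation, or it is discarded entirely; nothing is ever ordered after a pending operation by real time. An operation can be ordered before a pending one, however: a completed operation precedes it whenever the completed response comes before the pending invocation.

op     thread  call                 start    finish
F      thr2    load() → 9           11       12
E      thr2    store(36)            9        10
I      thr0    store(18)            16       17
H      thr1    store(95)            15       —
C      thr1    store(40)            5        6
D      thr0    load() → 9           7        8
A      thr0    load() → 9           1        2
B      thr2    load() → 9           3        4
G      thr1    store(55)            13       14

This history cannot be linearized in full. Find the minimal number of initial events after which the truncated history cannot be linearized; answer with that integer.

8

events 1..7 are linearizable, e.g. via A, B, C:
after step 1 (A load() → 9): value 9
after step 2 (B load() → 9): value 9
after step 3 (C store(40)): value 40
event 8 — D's response, time 8 — after it, nothing linearizes
sample order A, B, C, D stalls at step 4 — D load() → 9 has no legal effect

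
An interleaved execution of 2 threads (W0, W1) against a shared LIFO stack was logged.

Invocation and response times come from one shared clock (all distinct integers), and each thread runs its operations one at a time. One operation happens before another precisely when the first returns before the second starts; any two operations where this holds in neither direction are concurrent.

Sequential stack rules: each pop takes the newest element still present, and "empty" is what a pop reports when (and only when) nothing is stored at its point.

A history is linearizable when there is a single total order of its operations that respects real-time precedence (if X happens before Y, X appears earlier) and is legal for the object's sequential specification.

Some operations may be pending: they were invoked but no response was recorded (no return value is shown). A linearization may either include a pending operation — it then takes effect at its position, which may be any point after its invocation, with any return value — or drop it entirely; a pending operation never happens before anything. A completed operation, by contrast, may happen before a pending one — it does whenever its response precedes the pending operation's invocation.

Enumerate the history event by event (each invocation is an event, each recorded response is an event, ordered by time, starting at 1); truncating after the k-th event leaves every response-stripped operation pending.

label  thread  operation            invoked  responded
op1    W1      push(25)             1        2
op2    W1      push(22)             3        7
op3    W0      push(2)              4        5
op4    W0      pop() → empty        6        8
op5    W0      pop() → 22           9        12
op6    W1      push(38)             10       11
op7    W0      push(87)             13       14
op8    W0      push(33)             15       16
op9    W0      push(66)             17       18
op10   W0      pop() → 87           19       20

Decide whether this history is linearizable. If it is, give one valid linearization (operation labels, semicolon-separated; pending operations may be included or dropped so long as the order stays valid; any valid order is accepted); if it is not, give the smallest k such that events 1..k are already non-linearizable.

events 1..7 are fine; event 8 — the response of op4 at time 8 — makes the prefix non-linearizable
no legal order exists: 3 real-time-consistent candidates over 4 completed LIFO stack operations, all rejected
e.g. op1, op2, op3, op4: illegal at step 4, since op4 pop() → empty cannot apply there
e.g. op1, op3, op2, op4: illegal at step 4, since op4 pop() → empty cannot apply there

not linearizable — minimal violating prefix: 8 events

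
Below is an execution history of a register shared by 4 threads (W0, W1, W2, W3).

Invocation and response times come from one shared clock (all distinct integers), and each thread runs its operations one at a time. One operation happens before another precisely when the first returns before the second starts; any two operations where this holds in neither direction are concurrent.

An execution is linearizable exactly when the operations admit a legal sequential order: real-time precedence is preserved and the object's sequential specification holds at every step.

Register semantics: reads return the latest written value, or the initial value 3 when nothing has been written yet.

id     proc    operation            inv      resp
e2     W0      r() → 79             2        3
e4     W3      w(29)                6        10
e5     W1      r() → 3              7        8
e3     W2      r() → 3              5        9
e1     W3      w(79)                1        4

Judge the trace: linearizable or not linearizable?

through event 7 a valid linearization exists; event 8 (e5 responding at time 8) ends that
3 completed operations, 2 real-time-consistent orders — every register replay fails
no completion choice of the 2 pending operations (e3, e4) rescues it — every subset was tried
take e1, e2, e5 (pending dropped): step 3 already fails, because e5 r() → 3 cannot occur there
take e2, e1, e5 (pending dropped): step 1 already fails, because e2 r() → 79 cannot occur there

not linearizable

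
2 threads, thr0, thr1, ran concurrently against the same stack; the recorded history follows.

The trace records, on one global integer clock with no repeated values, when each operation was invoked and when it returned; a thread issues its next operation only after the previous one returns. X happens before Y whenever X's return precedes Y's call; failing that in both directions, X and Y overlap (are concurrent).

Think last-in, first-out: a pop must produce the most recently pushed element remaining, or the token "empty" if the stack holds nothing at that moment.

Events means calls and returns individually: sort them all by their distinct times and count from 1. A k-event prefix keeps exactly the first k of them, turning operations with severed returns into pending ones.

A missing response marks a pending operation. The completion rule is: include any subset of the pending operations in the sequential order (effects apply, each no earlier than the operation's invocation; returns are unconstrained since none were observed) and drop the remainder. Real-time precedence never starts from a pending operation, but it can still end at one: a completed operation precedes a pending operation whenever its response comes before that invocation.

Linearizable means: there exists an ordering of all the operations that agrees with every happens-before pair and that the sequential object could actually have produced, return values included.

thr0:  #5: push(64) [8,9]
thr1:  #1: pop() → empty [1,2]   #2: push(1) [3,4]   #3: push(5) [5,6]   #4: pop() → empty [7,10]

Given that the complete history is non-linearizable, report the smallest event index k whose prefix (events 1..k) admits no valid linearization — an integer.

a valid linearization of events 1..9 exists, for instance #1, #2, #3, #4, #5:
after step 1 (#1 pop() → empty): stack <>
after step 2 (#2 push(1)): stack <1>
after step 3 (#3 push(5)): stack <1,5>
after step 4 (#4 pop() (pending, included)): stack <1>
after step 5 (#5 push(64)): stack <1,64>
at event 10 (#4's time-10 response) nothing linearizes any more
take #1, #2, #3, #4, #5: step 4 already fails, because #4 pop() → empty cannot occur there
take #1, #2, #3, #5, #4: step 5 already fails, because #4 pop() → empty cannot occur there

10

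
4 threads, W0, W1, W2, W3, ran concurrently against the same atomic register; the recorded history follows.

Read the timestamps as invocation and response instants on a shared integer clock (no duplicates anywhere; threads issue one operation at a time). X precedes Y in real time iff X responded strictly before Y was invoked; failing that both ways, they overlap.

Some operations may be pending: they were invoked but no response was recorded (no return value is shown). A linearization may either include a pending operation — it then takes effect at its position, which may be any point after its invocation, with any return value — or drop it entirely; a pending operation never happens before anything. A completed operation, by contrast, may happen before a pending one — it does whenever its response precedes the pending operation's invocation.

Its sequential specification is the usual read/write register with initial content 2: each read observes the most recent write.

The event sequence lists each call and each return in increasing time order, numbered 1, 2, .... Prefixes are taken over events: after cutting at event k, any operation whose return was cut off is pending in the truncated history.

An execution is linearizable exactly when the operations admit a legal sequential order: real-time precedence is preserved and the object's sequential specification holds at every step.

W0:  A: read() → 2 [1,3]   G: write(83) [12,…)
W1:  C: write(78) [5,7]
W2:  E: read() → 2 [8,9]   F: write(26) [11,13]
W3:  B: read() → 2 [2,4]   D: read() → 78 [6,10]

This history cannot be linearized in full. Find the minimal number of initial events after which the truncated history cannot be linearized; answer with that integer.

9

events 1..8 are linearizable; a witness order is A, B, C:
1. A read() → 2, leaving value 2
2. B read() → 2, leaving value 2
3. C write(78), leaving value 78
once event 9 joins (E's response, time 9), exhaustive search finds no witness
no completion choice of the 1 pending operation (D) rescues it — every subset was tried
take A, B, C, E (pending dropped): step 4 already fails, because E read() → 2 cannot occur there
take B, A, C, E (pending dropped): step 4 already fails, because E read() → 2 cannot occur there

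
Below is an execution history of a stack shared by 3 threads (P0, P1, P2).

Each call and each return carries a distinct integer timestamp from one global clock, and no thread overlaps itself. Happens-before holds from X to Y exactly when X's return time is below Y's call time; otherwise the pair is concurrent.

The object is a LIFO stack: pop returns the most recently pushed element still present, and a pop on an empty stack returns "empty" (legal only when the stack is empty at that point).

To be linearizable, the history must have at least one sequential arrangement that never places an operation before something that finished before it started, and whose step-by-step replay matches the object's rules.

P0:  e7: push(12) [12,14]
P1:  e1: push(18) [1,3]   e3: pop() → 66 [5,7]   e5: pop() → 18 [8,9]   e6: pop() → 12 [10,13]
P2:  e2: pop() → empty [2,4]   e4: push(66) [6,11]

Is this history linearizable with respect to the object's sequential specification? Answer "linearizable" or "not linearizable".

linearizable

a witness: e2, e1, e4, e3, e5, e7, e6
after step 1 (e2 pop() → empty): stack <>
after step 2 (e1 push(18)): stack <18>
after step 3 (e4 push(66)): stack <18,66>
after step 4 (e3 pop() → 66): stack <18>
after step 5 (e5 pop() → 18): stack <>
after step 6 (e7 push(12)): stack <12>
after step 7 (e6 pop() → 12): stack <>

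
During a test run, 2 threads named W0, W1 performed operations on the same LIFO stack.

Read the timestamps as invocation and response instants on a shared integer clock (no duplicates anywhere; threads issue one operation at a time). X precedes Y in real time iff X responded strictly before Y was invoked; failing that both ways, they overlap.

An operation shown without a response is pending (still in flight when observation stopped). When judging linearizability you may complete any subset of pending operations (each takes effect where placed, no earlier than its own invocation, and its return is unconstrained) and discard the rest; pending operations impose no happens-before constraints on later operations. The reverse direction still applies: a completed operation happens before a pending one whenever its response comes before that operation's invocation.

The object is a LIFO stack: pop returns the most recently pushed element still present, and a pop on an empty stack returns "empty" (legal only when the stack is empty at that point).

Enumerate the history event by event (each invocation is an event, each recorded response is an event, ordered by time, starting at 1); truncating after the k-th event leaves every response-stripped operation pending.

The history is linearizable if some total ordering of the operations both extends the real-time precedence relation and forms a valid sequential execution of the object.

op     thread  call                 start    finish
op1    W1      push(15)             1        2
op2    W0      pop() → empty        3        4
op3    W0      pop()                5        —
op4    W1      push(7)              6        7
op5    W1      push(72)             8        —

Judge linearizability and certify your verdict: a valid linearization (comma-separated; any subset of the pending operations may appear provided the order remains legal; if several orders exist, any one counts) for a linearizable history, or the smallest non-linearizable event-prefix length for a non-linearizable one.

not linearizable — minimal violating prefix: 4 events

cut after 3 events: linearizable; cut after 4 events (op2 responds, time 4): not linearizable
exactly one order of the 2 completed ops respects real time; the LIFO stack replay fails
for example op1, op2 fails at step 2: op2 pop() → empty is not legal there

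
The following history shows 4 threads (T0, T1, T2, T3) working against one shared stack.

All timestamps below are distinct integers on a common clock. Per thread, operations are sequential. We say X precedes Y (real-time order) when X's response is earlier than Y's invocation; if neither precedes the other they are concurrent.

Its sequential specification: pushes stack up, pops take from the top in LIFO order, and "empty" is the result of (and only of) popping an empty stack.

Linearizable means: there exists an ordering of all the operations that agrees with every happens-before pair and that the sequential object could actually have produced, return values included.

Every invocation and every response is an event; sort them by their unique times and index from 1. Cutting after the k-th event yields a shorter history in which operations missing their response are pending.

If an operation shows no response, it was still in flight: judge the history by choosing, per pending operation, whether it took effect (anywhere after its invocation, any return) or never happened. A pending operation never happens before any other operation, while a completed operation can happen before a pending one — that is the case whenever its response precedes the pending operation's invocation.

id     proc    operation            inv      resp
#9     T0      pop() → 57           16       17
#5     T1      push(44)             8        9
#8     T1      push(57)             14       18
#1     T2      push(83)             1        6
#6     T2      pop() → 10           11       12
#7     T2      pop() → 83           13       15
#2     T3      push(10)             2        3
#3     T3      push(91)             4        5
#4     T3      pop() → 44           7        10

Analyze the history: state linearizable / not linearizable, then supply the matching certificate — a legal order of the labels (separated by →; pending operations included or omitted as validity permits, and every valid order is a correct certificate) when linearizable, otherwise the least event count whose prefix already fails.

not linearizable — minimal violating prefix: 12 events

already the first 12 events (up to #6's response at time 12) admit no linearization; the first 11 still do
no legal order exists: 6 real-time-consistent candidates over 6 completed stack operations, all rejected
sample order #1, #2, #3, #4, #5, #6 stalls at step 4 — #4 pop() → 44 has no legal effect
sample order #1, #2, #3, #5, #4, #6 stalls at step 6 — #6 pop() → 10 has no legal effect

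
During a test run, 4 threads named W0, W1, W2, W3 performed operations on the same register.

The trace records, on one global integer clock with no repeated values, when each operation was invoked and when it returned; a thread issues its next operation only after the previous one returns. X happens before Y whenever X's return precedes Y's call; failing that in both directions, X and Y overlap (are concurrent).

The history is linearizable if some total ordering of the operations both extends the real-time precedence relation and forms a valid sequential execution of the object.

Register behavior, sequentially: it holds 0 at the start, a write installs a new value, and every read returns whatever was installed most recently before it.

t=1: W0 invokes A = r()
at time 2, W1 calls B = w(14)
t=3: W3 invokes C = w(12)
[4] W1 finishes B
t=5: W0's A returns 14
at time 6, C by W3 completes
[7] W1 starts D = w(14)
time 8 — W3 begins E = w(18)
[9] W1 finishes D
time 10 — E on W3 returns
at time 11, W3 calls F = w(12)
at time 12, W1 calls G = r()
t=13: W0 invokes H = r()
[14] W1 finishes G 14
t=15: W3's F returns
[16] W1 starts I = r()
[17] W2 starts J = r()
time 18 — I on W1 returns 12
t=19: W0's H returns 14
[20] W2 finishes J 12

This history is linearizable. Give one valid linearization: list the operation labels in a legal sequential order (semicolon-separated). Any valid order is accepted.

after step 1 (B w(14)): value 14
after step 2 (A r() → 14): value 14
after step 3 (C w(12)): value 12
after step 4 (E w(18)): value 18
after step 5 (D w(14)): value 14
after step 6 (G r() → 14): value 14
after step 7 (H r() → 14): value 14
after step 8 (F w(12)): value 12
after step 9 (I r() → 12): value 12
after step 10 (J r() → 12): value 12

B; A; C; E; D; G; H; F; I; J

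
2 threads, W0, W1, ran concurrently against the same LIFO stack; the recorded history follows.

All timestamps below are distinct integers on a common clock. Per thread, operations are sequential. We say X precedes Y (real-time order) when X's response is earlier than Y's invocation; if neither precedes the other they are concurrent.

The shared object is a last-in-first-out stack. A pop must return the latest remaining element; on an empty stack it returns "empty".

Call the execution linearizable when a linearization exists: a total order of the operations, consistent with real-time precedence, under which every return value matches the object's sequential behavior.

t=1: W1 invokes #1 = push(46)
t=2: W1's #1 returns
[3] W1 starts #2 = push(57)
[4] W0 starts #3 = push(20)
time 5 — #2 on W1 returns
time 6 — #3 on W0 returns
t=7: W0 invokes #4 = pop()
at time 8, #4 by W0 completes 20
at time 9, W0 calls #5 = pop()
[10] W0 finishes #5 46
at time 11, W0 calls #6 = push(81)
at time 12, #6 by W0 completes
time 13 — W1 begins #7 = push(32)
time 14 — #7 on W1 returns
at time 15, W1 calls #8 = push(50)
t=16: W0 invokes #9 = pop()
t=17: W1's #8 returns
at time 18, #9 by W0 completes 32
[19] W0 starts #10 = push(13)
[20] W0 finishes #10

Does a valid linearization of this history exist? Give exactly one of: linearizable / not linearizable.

not linearizable

prefix check: 1..9 passes, 1..10 fails once #5's time-10 response joins
real-time-consistent orders of the 5 completed operations: 2 — all fail the LIFO stack replay
e.g. #1, #2, #3, #4, #5: illegal at step 5, since #5 pop() → 46 cannot apply there
e.g. #1, #3, #2, #4, #5: illegal at step 4, since #4 pop() → 20 cannot apply there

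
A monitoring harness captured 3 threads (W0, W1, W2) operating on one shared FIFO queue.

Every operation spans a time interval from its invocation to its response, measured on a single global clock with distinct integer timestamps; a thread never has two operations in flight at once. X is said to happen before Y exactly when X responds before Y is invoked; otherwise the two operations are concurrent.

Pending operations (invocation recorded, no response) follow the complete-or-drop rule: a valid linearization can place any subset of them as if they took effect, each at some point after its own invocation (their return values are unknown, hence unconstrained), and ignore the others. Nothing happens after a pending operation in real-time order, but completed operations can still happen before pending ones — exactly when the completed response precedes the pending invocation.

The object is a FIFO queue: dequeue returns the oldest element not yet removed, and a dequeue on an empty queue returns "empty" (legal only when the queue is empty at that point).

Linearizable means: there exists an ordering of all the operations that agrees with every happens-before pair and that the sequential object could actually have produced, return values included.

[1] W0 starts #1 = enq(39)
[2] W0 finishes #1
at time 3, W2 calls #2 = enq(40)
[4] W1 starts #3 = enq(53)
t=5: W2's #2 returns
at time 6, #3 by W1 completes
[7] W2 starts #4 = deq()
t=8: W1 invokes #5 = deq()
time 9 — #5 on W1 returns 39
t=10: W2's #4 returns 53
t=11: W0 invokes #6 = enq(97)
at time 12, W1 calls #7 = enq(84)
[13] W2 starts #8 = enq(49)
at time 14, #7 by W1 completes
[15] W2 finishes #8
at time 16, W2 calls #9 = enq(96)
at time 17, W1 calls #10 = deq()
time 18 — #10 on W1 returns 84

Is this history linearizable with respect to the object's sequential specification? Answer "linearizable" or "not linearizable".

not linearizable

already the first 18 events (up to #10's response at time 18) admit no linearization; the first 17 still do
the 8 completed operations admit 8 real-time orders; each fails the FIFO queue replay
include/drop combinations of the 2 pending operations (#6, #9) were all tried; none helps
take #1, #2, #3, #4, #5, #7, #8, #10 (pending dropped): step 4 already fails, because #4 deq() → 53 cannot occur there
take #1, #2, #3, #4, #5, #8, #7, #10 (pending dropped): step 4 already fails, because #4 deq() → 53 cannot occur there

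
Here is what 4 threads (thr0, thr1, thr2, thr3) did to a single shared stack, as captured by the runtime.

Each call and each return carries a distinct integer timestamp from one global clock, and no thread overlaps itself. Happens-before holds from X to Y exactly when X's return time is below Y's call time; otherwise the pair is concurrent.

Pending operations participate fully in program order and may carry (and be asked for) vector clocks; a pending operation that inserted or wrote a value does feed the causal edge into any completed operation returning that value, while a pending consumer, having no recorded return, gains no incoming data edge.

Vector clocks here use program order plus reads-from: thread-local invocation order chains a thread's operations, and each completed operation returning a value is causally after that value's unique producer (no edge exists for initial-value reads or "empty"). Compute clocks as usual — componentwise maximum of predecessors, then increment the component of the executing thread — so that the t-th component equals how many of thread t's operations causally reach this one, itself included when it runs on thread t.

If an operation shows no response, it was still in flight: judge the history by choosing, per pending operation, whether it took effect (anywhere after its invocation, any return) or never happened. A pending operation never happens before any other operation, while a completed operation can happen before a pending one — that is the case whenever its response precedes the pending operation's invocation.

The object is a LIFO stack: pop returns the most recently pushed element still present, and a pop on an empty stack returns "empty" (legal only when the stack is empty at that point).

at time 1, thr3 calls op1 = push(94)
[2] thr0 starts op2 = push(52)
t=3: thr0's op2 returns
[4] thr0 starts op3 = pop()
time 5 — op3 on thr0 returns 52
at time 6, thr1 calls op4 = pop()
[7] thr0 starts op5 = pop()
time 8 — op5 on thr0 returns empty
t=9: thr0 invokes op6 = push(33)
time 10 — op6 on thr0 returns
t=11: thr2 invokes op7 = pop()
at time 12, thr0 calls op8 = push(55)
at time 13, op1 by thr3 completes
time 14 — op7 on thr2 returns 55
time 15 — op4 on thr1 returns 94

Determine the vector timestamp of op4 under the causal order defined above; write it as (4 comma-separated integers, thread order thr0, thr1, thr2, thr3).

(0, 1, 0, 1)

invoked at 1, op1 has no predecessors; its own thr3 bump gives (0, 0, 0, 1)
invoked at 2, op2 has no predecessors; its own thr0 bump gives (1, 0, 0, 0)
merge at op4 (invoked 6): VC(op1)=(0, 0, 0, 1), own-thread bump on thr1 → (0, 1, 0, 1)
merge at op3 (invoked 4): VC(op2)=(1, 0, 0, 0), own-thread bump on thr0 → (2, 0, 0, 0)
merge at op5 (invoked 7): VC(op3)=(2, 0, 0, 0), own-thread bump on thr0 → (3, 0, 0, 0)
merge at op6 (invoked 9): VC(op5)=(3, 0, 0, 0), own-thread bump on thr0 → (4, 0, 0, 0)
merge at op8 (invoked 12): VC(op6)=(4, 0, 0, 0), own-thread bump on thr0 → (5, 0, 0, 0)
merge at op7 (invoked 11): VC(op8)=(5, 0, 0, 0), own-thread bump on thr2 → (5, 0, 1, 0)
target: VC(op4) = (0, 1, 0, 1)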